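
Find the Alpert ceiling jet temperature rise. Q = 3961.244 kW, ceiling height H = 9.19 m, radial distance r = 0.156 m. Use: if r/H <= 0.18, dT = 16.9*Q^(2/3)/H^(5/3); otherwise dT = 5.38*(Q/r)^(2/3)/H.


r/H = 0.156 / 9.19 = 0.016975
r/H <= 0.18, so dT = 16.9*Q^(2/3)/H^(5/3)
Q^(2/3) = 250.35
H^(5/3) = 40.320
dT = 16.9 * 250.35 / 40.320 = 104.93 K

104.93 K


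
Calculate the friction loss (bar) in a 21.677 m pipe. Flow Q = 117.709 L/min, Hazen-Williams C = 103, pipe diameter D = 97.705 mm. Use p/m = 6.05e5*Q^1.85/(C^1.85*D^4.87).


Q^1.85 = 6776.4
C^1.85 = 5293.6
D^4.87 = 4.9079e+09
p/m = 0.00015780 bar/m
p_total = 0.00015780 * 21.677 = 0.0034207 bar

0.0034207 bar


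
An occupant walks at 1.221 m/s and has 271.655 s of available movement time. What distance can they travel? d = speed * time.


d = 1.221 * 271.655 = 331.69 m

331.69 m


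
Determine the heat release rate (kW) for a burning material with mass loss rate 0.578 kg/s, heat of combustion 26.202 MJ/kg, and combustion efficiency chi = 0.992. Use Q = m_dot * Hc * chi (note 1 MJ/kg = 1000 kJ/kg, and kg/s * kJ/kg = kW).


Hc = 26.202 MJ/kg = 26.202 * 1000 kJ/kg = 26202 kJ/kg
Q = 0.578 kg/s * 26202 kJ/kg * 0.992 = 15024 kW

15024 kW


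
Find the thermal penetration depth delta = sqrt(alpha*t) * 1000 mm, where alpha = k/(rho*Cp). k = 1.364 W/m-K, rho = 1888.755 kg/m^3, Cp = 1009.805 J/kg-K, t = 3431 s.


alpha = 1.364 / (1888.755 * 1009.805) = 7.1516e-07 m^2/s
alpha * t = 0.0024537
delta = sqrt(0.0024537) * 1000 = 49.535 mm

49.535 mm


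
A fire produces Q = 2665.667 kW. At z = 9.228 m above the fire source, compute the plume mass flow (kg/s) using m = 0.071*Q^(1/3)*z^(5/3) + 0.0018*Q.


Q^(1/3) = 13.865
z^(5/3) = 40.599
First term = 0.071 * 13.865 * 40.599 = 39.967
Second term = 0.0018 * 2665.667 = 4.7982
m = 44.766 kg/s

44.766 kg/s


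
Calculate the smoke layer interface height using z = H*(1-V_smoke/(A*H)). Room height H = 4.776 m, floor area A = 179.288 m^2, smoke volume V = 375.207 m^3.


V/(A*H) = 0.43818
1 - 0.43818 = 0.56182
z = 4.776 * 0.56182 = 2.6832 m

2.6832 m


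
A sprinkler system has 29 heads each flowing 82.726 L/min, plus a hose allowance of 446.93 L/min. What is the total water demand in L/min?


Sprinkler demand = 29 * 82.726 = 2399.054 L/min
Total = 2399.054 + 446.93 = 2845.984 L/min

2845.984 L/min


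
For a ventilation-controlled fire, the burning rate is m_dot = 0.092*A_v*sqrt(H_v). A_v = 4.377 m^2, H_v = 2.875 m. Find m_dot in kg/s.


sqrt(H_v) = 1.6956
m_dot = 0.092 * 4.377 * 1.6956 = 0.68278 kg/s

0.68278 kg/s


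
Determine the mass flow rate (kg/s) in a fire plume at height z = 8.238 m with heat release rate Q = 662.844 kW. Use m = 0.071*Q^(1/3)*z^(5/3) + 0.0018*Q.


Q^(1/3) = 8.7191
z^(5/3) = 33.602
First term = 0.071 * 8.7191 * 33.602 = 20.802
Second term = 0.0018 * 662.844 = 1.1931
m = 21.995 kg/s

21.995 kg/s


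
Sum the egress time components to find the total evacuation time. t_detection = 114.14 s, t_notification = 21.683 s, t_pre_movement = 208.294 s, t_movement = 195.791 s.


Total = 114.14 + 21.683 + 208.294 + 195.791 = 539.908 s

539.908 s


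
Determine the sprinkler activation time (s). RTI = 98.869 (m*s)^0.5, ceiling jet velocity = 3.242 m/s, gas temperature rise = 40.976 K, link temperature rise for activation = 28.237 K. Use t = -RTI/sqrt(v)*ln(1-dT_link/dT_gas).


dT_link/dT_gas = 0.68911
ln(1 - 0.68911) = -1.1683
t = -98.869 / sqrt(3.242) * -1.1683 = 64.153 s

64.153 s


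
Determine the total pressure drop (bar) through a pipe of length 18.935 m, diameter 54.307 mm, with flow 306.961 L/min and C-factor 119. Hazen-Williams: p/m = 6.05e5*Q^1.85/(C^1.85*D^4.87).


Q^1.85 = 39912
C^1.85 = 6914.5
D^4.87 = 2.8103e+08
p/m = 0.012427 bar/m
p_total = 0.012427 * 18.935 = 0.23530 bar

0.23530 bar


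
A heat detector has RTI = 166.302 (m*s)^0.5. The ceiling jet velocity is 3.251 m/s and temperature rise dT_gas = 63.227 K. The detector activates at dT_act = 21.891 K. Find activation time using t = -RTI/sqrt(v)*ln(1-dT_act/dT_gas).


dT_act/dT_gas = 0.34623
ln(1 - 0.34623) = -0.42500
t = -166.302 / sqrt(3.251) * -0.42500 = 39.199 s

39.199 s


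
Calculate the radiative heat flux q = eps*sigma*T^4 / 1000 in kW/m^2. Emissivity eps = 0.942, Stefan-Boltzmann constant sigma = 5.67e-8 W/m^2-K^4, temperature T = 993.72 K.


T^4 = 9.7512e+11
q = 0.942 * 5.67e-8 * 9.7512e+11 / 1000 = 52.082 kW/m^2

52.082 kW/m^2


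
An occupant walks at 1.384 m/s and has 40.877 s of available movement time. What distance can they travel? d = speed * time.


d = 1.384 * 40.877 = 56.574 m

56.574 m


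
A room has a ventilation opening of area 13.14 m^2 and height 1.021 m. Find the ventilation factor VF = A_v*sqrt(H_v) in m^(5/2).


sqrt(H_v) = 1.0104
VF = 13.14 * 1.0104 = 13.277 m^(5/2)

13.277 m^(5/2)


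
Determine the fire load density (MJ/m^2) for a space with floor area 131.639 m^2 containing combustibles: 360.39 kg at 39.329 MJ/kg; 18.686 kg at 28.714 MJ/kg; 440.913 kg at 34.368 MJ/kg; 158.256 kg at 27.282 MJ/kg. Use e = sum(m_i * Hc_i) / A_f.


Total energy = 360.39*39.329 + 18.686*28.714 + 440.913*34.368 + 158.256*27.282
= 14173.78 + 536.5498 + 15153.30 + 4317.540
= 34181.17 MJ
e = 34181.17 / 131.639 = 259.66 MJ/m^2

259.66 MJ/m^2


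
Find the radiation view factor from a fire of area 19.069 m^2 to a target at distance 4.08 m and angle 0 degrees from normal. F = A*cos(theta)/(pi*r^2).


cos(0 deg) = 1
pi*r^2 = 52.296
F = 19.069 * 1 / 52.296 = 0.36463

0.36463


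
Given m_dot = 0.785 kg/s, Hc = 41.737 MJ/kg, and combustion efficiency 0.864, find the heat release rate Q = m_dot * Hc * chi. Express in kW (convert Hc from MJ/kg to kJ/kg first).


Hc = 41.737 MJ/kg = 41.737 * 1000 kJ/kg = 41737 kJ/kg
Q = 0.785 kg/s * 41737 kJ/kg * 0.864 = 28308 kW

28308 kW


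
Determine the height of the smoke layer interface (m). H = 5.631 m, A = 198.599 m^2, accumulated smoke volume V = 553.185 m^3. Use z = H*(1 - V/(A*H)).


V/(A*H) = 0.49466
1 - 0.49466 = 0.50534
z = 5.631 * 0.50534 = 2.8456 m

2.8456 m


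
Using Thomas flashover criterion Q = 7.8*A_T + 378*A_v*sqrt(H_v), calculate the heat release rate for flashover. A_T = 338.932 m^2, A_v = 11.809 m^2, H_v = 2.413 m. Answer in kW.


7.8*A_T = 2643.7
sqrt(H_v) = 1.5534
378*A_v*sqrt(H_v) = 6934.0
Q = 2643.7 + 6934.0 = 9577.7 kW

9577.7 kW


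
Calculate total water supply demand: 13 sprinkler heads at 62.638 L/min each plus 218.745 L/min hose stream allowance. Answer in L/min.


Sprinkler demand = 13 * 62.638 = 814.294 L/min
Total = 814.294 + 218.745 = 1033.039 L/min

1033.039 L/min


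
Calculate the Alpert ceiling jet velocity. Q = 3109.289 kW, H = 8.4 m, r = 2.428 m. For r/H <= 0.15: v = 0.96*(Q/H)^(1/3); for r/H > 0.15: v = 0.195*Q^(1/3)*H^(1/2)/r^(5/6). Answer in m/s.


r/H = 2.428 / 8.4 = 0.28905
r/H > 0.15, so v = 0.195*Q^(1/3)*H^(1/2)/r^(5/6)
Q^(1/3) = 14.596
H^(1/2) = 2.8983
r^(5/6) = 2.0943
v = 0.195 * 14.596 * 2.8983 / 2.0943 = 3.9387 m/s

3.9387 m/s


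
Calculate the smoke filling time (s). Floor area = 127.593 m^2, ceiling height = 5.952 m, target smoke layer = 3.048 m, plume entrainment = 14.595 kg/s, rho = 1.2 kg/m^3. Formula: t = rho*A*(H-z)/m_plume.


H - z = 2.904 m
t = 1.2 * 127.593 * 2.904 / 14.595 = 30.465 s

30.465 s


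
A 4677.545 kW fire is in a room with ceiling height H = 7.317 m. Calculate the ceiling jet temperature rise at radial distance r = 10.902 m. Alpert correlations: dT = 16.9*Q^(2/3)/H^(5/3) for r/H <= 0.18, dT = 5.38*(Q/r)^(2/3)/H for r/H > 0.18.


r/H = 10.902 / 7.317 = 1.4900
r/H > 0.18, so dT = 5.38*(Q/r)^(2/3)/H
Q/r = 429.05
(Q/r)^(2/3) = 56.886
dT = 5.38 * 56.886 / 7.317 = 41.827 K

41.827 K


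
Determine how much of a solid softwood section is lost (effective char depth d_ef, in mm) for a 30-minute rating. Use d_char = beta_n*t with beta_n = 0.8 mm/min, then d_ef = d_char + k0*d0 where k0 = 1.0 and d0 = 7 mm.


d_char = 0.8 * 30 = 24 mm
d_ef = 24 + 1.0*7 = 31 mm

31 mm


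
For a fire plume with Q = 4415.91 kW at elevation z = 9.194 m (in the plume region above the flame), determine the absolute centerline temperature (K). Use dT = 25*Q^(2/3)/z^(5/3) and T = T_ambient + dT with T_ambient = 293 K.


Q^(2/3) = 269.16
z^(5/3) = 40.350
dT = 25 * 269.16 / 40.350 = 166.77 K
T = 293 + 166.77 = 459.77 K

459.77 K


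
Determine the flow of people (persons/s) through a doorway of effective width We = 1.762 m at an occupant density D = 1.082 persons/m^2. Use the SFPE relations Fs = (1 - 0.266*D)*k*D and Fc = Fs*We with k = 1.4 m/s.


1 - 0.266*D = 1 - 0.266*1.082 = 0.71219
Fs = 0.71219 * 1.4 * 1.082 = 1.0788 persons/(s*m)
Fc = 1.0788 * 1.762 = 1.9009 persons/s

1.9009 persons/s


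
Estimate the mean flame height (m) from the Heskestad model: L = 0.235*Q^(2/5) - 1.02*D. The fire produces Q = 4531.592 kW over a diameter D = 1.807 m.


Q^(2/5) = 29.007
0.235 * Q^(2/5) = 6.8166
1.02 * D = 1.8431
L = 4.9735 m

4.9735 m


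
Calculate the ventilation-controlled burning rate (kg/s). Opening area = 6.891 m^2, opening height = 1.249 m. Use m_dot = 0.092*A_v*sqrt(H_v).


sqrt(H_v) = 1.1176
m_dot = 0.092 * 6.891 * 1.1176 = 0.70852 kg/s

0.70852 kg/s


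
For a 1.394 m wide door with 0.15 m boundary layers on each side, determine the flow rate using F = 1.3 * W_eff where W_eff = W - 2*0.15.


W_eff = 1.394 - 0.30 = 1.094 m
F = 1.3 * 1.094 = 1.4222 persons/s

1.4222 persons/s


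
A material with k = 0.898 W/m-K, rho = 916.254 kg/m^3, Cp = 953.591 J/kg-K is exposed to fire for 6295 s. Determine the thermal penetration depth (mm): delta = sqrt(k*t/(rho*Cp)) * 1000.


alpha = 0.898 / (916.254 * 953.591) = 1.0278e-06 m^2/s
alpha * t = 0.0064698
delta = sqrt(0.0064698) * 1000 = 80.435 mm

80.435 mm


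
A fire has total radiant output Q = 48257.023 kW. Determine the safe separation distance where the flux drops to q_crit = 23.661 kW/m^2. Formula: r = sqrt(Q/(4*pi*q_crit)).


4*pi*q_crit = 297.33
Q/(4*pi*q_crit) = 162.30
r = sqrt(162.30) = 12.740 m

12.740 m


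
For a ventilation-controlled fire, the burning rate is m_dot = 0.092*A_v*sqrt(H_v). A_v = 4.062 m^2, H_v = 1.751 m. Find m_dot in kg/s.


sqrt(H_v) = 1.3233
m_dot = 0.092 * 4.062 * 1.3233 = 0.49451 kg/s

0.49451 kg/s


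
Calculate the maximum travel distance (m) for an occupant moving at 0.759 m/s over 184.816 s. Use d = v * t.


d = 0.759 * 184.816 = 140.28 m

140.28 m


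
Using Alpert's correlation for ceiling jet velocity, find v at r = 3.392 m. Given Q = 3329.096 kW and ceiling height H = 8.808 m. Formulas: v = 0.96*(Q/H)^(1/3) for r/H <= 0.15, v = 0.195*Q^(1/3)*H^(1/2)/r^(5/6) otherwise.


r/H = 3.392 / 8.808 = 0.38510
r/H > 0.15, so v = 0.195*Q^(1/3)*H^(1/2)/r^(5/6)
Q^(1/3) = 14.932
H^(1/2) = 2.9678
r^(5/6) = 2.7672
v = 0.195 * 14.932 * 2.9678 / 2.7672 = 3.1227 m/s

3.1227 m/s


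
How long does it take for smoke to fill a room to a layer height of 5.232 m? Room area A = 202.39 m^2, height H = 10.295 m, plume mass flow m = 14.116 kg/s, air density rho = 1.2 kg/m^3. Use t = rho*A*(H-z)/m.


H - z = 5.063 m
t = 1.2 * 202.39 * 5.063 / 14.116 = 87.110 s

87.110 s


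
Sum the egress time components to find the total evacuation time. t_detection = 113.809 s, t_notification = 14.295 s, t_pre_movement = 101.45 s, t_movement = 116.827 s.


Total = 113.809 + 14.295 + 101.45 + 116.827 = 346.381 s

346.381 s


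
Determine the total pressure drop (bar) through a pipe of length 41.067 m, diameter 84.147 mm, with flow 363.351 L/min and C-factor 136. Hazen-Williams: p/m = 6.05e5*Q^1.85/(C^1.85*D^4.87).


Q^1.85 = 54526
C^1.85 = 8852.1
D^4.87 = 2.3710e+09
p/m = 0.0015717 bar/m
p_total = 0.0015717 * 41.067 = 0.064546 bar

0.064546 bar


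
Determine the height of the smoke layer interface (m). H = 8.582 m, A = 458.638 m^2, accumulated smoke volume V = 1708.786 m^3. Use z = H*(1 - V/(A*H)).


V/(A*H) = 0.43414
1 - 0.43414 = 0.56586
z = 8.582 * 0.56586 = 4.8562 m

4.8562 m


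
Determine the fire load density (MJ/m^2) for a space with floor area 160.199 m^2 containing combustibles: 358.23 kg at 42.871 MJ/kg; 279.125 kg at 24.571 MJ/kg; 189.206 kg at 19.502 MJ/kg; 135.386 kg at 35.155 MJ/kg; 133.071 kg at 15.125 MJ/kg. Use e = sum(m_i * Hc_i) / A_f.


Total energy = 358.23*42.871 + 279.125*24.571 + 189.206*19.502 + 135.386*35.155 + 133.071*15.125
= 15357.68 + 6858.380 + 3689.895 + 4759.495 + 2012.699
= 32678.15 MJ
e = 32678.15 / 160.199 = 203.98 MJ/m^2

203.98 MJ/m^2


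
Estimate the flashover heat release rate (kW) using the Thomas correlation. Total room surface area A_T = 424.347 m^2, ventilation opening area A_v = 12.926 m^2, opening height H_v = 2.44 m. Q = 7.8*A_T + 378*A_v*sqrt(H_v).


7.8*A_T = 3309.9
sqrt(H_v) = 1.5620
378*A_v*sqrt(H_v) = 7632.2
Q = 3309.9 + 7632.2 = 10942 kW

10942 kW


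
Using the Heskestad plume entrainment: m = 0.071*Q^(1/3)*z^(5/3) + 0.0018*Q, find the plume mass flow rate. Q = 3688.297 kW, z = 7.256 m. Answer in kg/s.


Q^(1/3) = 15.450
z^(5/3) = 27.195
First term = 0.071 * 15.450 * 27.195 = 29.833
Second term = 0.0018 * 3688.297 = 6.6389
m = 36.472 kg/s

36.472 kg/s


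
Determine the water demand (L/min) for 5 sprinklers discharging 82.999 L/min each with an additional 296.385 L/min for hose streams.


Sprinkler demand = 5 * 82.999 = 414.995 L/min
Total = 414.995 + 296.385 = 711.38 L/min

711.38 L/min


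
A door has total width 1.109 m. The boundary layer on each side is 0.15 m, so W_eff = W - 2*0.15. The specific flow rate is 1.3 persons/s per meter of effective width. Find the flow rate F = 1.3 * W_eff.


W_eff = 1.109 - 0.30 = 0.809 m
F = 1.3 * 0.809 = 1.0517 persons/s

1.0517 persons/s


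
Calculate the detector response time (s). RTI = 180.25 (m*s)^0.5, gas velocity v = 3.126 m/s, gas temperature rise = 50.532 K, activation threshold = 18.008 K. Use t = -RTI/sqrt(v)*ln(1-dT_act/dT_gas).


dT_act/dT_gas = 0.35637
ln(1 - 0.35637) = -0.44063
t = -180.25 / sqrt(3.126) * -0.44063 = 44.921 s

44.921 s


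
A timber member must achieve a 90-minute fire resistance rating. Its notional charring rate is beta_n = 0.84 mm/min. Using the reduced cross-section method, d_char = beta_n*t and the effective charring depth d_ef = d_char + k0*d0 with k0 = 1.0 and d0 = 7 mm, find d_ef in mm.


d_char = 0.84 * 90 = 75.6 mm
d_ef = 75.6 + 1.0*7 = 82.6 mm

82.6 mm


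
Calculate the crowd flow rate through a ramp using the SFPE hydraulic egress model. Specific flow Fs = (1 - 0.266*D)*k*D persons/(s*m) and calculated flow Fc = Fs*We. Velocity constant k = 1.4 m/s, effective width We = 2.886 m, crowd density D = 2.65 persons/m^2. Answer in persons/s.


1 - 0.266*D = 1 - 0.266*2.65 = 0.29510
Fs = 0.29510 * 1.4 * 2.65 = 1.0948 persons/(s*m)
Fc = 1.0948 * 2.886 = 3.1597 persons/s

3.1597 persons/s


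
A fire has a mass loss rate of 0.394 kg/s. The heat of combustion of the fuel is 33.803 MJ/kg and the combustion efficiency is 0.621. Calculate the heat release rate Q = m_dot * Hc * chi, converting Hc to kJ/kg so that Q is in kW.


Hc = 33.803 MJ/kg = 33.803 * 1000 kJ/kg = 33803 kJ/kg
Q = 0.394 kg/s * 33803 kJ/kg * 0.621 = 8270.7 kW

8270.7 kW


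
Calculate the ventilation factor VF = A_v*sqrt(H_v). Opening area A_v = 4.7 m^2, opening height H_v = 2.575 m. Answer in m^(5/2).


sqrt(H_v) = 1.6047
VF = 4.7 * 1.6047 = 7.5420 m^(5/2)

7.5420 m^(5/2)


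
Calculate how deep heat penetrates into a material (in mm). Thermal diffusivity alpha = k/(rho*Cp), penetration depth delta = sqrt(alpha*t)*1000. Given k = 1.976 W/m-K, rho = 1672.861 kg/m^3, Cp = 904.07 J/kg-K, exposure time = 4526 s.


alpha = 1.976 / (1672.861 * 904.07) = 1.3065e-06 m^2/s
alpha * t = 0.0059134
delta = sqrt(0.0059134) * 1000 = 76.899 mm

76.899 mm


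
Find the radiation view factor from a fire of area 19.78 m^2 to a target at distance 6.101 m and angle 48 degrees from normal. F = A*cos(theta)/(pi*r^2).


cos(48 deg) = 0.66913
pi*r^2 = 116.94
F = 19.78 * 0.66913 / 116.94 = 0.11318

0.11318


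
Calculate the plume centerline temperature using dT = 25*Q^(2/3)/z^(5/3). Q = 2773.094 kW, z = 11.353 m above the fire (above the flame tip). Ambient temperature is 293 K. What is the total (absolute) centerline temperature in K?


Q^(2/3) = 197.38
z^(5/3) = 57.348
dT = 25 * 197.38 / 57.348 = 86.046 K
T = 293 + 86.046 = 379.05 K

379.05 K


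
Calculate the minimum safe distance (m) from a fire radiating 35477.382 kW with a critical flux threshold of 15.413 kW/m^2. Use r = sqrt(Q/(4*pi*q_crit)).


4*pi*q_crit = 193.69
Q/(4*pi*q_crit) = 183.17
r = sqrt(183.17) = 13.534 m

13.534 m


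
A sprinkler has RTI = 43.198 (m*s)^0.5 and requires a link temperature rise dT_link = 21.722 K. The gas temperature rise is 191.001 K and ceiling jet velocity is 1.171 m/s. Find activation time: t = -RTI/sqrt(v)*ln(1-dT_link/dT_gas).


dT_link/dT_gas = 0.11373
ln(1 - 0.11373) = -0.12073
t = -43.198 / sqrt(1.171) * -0.12073 = 4.8195 s

4.8195 s


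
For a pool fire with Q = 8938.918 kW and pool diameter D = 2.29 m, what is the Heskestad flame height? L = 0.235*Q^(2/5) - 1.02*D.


Q^(2/5) = 38.064
0.235 * Q^(2/5) = 8.9450
1.02 * D = 2.3358
L = 6.6092 m

6.6092 m


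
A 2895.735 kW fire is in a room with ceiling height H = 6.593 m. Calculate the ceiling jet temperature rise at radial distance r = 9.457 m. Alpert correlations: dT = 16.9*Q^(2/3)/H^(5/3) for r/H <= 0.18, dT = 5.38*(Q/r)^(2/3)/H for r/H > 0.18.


r/H = 9.457 / 6.593 = 1.4344
r/H > 0.18, so dT = 5.38*(Q/r)^(2/3)/H
Q/r = 306.20
(Q/r)^(2/3) = 45.429
dT = 5.38 * 45.429 / 6.593 = 37.071 K

37.071 K


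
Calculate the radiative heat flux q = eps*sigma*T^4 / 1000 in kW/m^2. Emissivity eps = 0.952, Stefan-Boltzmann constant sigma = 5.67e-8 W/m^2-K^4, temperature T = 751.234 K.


T^4 = 3.1849e+11
q = 0.952 * 5.67e-8 * 3.1849e+11 / 1000 = 17.192 kW/m^2

17.192 kW/m^2


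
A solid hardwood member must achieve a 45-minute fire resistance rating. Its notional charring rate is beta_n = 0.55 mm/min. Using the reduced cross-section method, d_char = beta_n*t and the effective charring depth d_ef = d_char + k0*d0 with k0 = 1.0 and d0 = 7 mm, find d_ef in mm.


d_char = 0.55 * 45 = 24.75 mm
d_ef = 24.75 + 1.0*7 = 31.75 mm

31.75 mm


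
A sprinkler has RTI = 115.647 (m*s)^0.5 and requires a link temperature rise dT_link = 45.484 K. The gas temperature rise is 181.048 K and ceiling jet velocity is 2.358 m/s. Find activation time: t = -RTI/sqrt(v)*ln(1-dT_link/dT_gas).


dT_link/dT_gas = 0.25123
ln(1 - 0.25123) = -0.28932
t = -115.647 / sqrt(2.358) * -0.28932 = 21.789 s

21.789 s


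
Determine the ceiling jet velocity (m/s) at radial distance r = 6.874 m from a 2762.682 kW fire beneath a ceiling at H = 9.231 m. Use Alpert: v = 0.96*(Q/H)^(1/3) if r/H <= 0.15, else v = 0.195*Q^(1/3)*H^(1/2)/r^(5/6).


r/H = 6.874 / 9.231 = 0.74466
r/H > 0.15, so v = 0.195*Q^(1/3)*H^(1/2)/r^(5/6)
Q^(1/3) = 14.032
H^(1/2) = 3.0383
r^(5/6) = 4.9851
v = 0.195 * 14.032 * 3.0383 / 4.9851 = 1.6676 m/s

1.6676 m/s


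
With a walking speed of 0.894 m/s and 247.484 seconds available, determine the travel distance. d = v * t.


d = 0.894 * 247.484 = 221.25 m

221.25 m


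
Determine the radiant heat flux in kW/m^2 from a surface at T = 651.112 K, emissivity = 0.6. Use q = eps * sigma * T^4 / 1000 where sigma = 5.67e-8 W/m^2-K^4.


T^4 = 1.7973e+11
q = 0.6 * 5.67e-8 * 1.7973e+11 / 1000 = 6.1144 kW/m^2

6.1144 kW/m^2


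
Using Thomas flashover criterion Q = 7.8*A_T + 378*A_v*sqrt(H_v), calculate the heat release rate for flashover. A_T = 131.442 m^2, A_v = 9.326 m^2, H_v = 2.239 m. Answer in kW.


7.8*A_T = 1025.2
sqrt(H_v) = 1.4963
378*A_v*sqrt(H_v) = 5274.9
Q = 1025.2 + 5274.9 = 6300.1 kW

6300.1 kW


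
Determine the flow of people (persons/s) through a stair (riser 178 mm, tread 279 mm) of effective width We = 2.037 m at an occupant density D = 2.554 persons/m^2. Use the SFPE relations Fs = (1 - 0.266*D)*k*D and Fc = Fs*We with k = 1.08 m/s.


1 - 0.266*D = 1 - 0.266*2.554 = 0.32064
Fs = 0.32064 * 1.08 * 2.554 = 0.88442 persons/(s*m)
Fc = 0.88442 * 2.037 = 1.8016 persons/s

1.8016 persons/s


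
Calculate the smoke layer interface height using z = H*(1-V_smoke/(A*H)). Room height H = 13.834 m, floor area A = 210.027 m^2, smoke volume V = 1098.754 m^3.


V/(A*H) = 0.37816
1 - 0.37816 = 0.62184
z = 13.834 * 0.62184 = 8.6025 m

8.6025 m


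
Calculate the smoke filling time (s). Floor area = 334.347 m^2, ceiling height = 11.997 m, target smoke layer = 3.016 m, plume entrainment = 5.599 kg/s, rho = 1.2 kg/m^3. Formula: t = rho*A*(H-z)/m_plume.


H - z = 8.981 m
t = 1.2 * 334.347 * 8.981 / 5.599 = 643.57 s

643.57 s


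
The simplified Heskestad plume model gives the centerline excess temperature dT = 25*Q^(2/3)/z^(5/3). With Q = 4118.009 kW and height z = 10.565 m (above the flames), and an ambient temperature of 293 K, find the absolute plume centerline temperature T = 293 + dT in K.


Q^(2/3) = 256.92
z^(5/3) = 50.869
dT = 25 * 256.92 / 50.869 = 126.26 K
T = 293 + 126.26 = 419.26 K

419.26 K


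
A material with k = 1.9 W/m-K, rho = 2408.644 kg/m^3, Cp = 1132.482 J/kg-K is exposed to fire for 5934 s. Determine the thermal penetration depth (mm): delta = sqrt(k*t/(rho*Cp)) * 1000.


alpha = 1.9 / (2408.644 * 1132.482) = 6.9655e-07 m^2/s
alpha * t = 0.0041333
delta = sqrt(0.0041333) * 1000 = 64.291 mm

64.291 mm


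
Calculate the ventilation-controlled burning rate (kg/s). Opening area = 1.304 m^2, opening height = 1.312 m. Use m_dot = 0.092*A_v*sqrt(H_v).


sqrt(H_v) = 1.1454
m_dot = 0.092 * 1.304 * 1.1454 = 0.13741 kg/s

0.13741 kg/s


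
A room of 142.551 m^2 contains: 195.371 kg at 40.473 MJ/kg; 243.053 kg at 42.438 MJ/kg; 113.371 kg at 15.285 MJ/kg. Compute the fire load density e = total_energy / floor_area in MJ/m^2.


Total energy = 195.371*40.473 + 243.053*42.438 + 113.371*15.285
= 7907.250 + 10314.68 + 1732.876
= 19954.81 MJ
e = 19954.81 / 142.551 = 139.98 MJ/m^2

139.98 MJ/m^2


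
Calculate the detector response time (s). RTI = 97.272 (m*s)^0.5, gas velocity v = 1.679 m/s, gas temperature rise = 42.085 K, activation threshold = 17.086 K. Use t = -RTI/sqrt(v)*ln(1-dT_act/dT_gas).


dT_act/dT_gas = 0.40599
ln(1 - 0.40599) = -0.52086
t = -97.272 / sqrt(1.679) * -0.52086 = 39.100 s

39.100 s


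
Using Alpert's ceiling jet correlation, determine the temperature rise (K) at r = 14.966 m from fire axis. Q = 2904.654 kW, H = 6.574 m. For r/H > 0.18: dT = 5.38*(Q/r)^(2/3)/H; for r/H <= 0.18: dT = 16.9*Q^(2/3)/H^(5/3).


r/H = 14.966 / 6.574 = 2.2765
r/H > 0.18, so dT = 5.38*(Q/r)^(2/3)/H
Q/r = 194.08
(Q/r)^(2/3) = 33.522
dT = 5.38 * 33.522 / 6.574 = 27.433 K

27.433 K


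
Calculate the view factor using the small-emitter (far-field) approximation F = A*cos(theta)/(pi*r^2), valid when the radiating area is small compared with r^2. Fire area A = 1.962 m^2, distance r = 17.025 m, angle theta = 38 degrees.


cos(38 deg) = 0.78801
pi*r^2 = 910.59
F = 1.962 * 0.78801 / 910.59 = 0.0016979

0.0016979


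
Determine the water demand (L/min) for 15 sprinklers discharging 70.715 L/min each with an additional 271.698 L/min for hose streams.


Sprinkler demand = 15 * 70.715 = 1060.725 L/min
Total = 1060.725 + 271.698 = 1332.423 L/min

1332.423 L/min


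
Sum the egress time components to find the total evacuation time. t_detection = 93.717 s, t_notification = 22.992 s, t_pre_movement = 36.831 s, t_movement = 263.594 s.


Total = 93.717 + 22.992 + 36.831 + 263.594 = 417.134 s

417.134 s


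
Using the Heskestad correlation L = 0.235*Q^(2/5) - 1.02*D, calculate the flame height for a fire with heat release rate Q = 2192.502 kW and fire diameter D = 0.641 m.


Q^(2/5) = 21.696
0.235 * Q^(2/5) = 5.0985
1.02 * D = 0.65382
L = 4.4447 m

4.4447 m


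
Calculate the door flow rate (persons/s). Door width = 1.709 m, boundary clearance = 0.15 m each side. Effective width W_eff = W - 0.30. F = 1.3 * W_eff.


W_eff = 1.709 - 0.30 = 1.409 m
F = 1.3 * 1.409 = 1.8317 persons/s

1.8317 persons/s


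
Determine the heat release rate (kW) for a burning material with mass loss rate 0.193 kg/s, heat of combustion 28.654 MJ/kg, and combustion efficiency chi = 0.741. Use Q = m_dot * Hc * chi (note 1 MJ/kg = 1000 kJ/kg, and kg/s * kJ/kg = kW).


Hc = 28.654 MJ/kg = 28.654 * 1000 kJ/kg = 28654 kJ/kg
Q = 0.193 kg/s * 28654 kJ/kg * 0.741 = 4097.9 kW

4097.9 kW


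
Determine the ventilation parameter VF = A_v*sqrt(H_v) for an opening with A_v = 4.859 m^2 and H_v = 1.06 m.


sqrt(H_v) = 1.0296
VF = 4.859 * 1.0296 = 5.0026 m^(5/2)

5.0026 m^(5/2)


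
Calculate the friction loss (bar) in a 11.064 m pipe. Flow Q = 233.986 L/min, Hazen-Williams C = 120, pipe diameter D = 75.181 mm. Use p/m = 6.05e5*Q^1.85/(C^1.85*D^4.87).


Q^1.85 = 24155
C^1.85 = 7022.4
D^4.87 = 1.3698e+09
p/m = 0.0015192 bar/m
p_total = 0.0015192 * 11.064 = 0.016809 bar

0.016809 bar


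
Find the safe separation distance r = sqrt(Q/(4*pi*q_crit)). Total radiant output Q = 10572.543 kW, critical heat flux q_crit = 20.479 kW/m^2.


4*pi*q_crit = 257.35
Q/(4*pi*q_crit) = 41.083
r = sqrt(41.083) = 6.4096 m

6.4096 m


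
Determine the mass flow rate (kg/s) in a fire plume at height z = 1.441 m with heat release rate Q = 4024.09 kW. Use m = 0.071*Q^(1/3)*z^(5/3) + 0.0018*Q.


Q^(1/3) = 15.906
z^(5/3) = 1.8384
First term = 0.071 * 15.906 * 1.8384 = 2.0761
Second term = 0.0018 * 4024.09 = 7.2434
m = 9.3195 kg/s

9.3195 kg/s


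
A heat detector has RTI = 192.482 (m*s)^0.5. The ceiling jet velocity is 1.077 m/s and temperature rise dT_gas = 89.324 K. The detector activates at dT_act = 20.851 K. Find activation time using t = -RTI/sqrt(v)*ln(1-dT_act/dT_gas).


dT_act/dT_gas = 0.23343
ln(1 - 0.23343) = -0.26583
t = -192.482 / sqrt(1.077) * -0.26583 = 49.305 s

49.305 s


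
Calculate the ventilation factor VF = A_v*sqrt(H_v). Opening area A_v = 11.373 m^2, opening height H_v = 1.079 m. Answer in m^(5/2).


sqrt(H_v) = 1.0387
VF = 11.373 * 1.0387 = 11.814 m^(5/2)

11.814 m^(5/2)


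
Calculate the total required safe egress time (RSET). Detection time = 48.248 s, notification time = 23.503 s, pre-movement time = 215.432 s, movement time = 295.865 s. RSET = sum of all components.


Total = 48.248 + 23.503 + 215.432 + 295.865 = 583.048 s

583.048 s


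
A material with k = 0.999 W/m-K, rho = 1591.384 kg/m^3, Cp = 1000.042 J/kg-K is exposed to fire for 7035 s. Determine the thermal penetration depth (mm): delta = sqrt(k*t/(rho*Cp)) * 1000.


alpha = 0.999 / (1591.384 * 1000.042) = 6.2773e-07 m^2/s
alpha * t = 0.0044161
delta = sqrt(0.0044161) * 1000 = 66.454 mm

66.454 mm


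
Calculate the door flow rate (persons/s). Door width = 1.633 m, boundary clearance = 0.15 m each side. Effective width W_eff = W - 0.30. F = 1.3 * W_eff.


W_eff = 1.633 - 0.30 = 1.333 m
F = 1.3 * 1.333 = 1.7329 persons/s

1.7329 persons/s


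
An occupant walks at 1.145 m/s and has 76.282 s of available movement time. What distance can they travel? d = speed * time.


d = 1.145 * 76.282 = 87.343 m

87.343 m


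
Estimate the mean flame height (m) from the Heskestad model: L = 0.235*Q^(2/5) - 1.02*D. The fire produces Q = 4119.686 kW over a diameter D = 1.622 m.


Q^(2/5) = 27.922
0.235 * Q^(2/5) = 6.5617
1.02 * D = 1.6544
L = 4.9072 m

4.9072 m


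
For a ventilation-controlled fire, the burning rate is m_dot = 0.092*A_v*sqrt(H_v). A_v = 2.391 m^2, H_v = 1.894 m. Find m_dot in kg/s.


sqrt(H_v) = 1.3762
m_dot = 0.092 * 2.391 * 1.3762 = 0.30273 kg/s

0.30273 kg/s


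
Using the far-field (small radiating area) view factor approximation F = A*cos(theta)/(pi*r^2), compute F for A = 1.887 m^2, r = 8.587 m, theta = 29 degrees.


cos(29 deg) = 0.87462
pi*r^2 = 231.65
F = 1.887 * 0.87462 / 231.65 = 0.0071246

0.0071246


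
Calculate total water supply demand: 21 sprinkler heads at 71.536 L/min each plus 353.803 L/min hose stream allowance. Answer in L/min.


Sprinkler demand = 21 * 71.536 = 1502.256 L/min
Total = 1502.256 + 353.803 = 1856.059 L/min

1856.059 L/min


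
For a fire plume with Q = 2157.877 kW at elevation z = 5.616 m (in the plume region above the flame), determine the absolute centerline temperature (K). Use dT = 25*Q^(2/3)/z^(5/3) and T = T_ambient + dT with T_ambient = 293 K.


Q^(2/3) = 166.99
z^(5/3) = 17.744
dT = 25 * 166.99 / 17.744 = 235.28 K
T = 293 + 235.28 = 528.28 K

528.28 K


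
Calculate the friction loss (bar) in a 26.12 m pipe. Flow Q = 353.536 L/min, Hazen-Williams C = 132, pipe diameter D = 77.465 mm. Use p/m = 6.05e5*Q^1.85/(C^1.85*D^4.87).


Q^1.85 = 51833
C^1.85 = 8376.5
D^4.87 = 1.5847e+09
p/m = 0.0023624 bar/m
p_total = 0.0023624 * 26.12 = 0.061706 bar

0.061706 bar


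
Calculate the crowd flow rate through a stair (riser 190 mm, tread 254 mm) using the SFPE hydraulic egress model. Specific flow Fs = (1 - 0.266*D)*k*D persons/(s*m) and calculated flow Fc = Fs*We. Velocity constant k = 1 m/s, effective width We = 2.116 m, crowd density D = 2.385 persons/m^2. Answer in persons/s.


1 - 0.266*D = 1 - 0.266*2.385 = 0.36559
Fs = 0.36559 * 1 * 2.385 = 0.87193 persons/(s*m)
Fc = 0.87193 * 2.116 = 1.8450 persons/s

1.8450 persons/s


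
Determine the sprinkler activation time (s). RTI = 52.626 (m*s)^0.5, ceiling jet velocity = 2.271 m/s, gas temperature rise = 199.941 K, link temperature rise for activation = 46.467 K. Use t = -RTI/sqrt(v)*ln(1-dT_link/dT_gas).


dT_link/dT_gas = 0.23240
ln(1 - 0.23240) = -0.26449
t = -52.626 / sqrt(2.271) * -0.26449 = 9.2364 s

9.2364 s


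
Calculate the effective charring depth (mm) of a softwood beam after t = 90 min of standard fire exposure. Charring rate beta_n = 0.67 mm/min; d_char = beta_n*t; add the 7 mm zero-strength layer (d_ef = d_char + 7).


d_char = 0.67 * 90 = 60.3 mm
d_ef = 60.3 + 1.0*7 = 67.3 mm

67.3 mm


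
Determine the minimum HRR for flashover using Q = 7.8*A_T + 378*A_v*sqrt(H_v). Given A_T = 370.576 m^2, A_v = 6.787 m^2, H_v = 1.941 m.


7.8*A_T = 2890.5
sqrt(H_v) = 1.3932
378*A_v*sqrt(H_v) = 3574.2
Q = 2890.5 + 3574.2 = 6464.7 kW

6464.7 kW


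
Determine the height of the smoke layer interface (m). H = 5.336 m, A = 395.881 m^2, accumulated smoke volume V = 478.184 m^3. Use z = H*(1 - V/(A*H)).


V/(A*H) = 0.22637
1 - 0.22637 = 0.77363
z = 5.336 * 0.77363 = 4.1281 m

4.1281 m


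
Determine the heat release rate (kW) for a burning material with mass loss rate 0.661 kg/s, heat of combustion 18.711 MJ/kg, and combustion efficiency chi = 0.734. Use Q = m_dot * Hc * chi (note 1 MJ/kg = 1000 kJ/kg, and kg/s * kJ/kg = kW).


Hc = 18.711 MJ/kg = 18.711 * 1000 kJ/kg = 18711 kJ/kg
Q = 0.661 kg/s * 18711 kJ/kg * 0.734 = 9078.1 kW

9078.1 kW


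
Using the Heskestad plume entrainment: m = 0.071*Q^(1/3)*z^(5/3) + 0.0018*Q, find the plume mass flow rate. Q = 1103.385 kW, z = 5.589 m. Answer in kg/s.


Q^(1/3) = 10.333
z^(5/3) = 17.602
First term = 0.071 * 10.333 * 17.602 = 12.914
Second term = 0.0018 * 1103.385 = 1.9861
m = 14.900 kg/s

14.900 kg/s


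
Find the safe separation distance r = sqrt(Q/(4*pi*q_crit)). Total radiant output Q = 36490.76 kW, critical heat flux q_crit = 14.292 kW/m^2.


4*pi*q_crit = 179.60
Q/(4*pi*q_crit) = 203.18
r = sqrt(203.18) = 14.254 m

14.254 m


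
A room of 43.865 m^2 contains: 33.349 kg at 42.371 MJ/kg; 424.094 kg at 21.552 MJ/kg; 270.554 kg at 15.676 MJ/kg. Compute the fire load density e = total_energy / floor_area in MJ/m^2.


Total energy = 33.349*42.371 + 424.094*21.552 + 270.554*15.676
= 1413.030 + 9140.074 + 4241.205
= 14794.31 MJ
e = 14794.31 / 43.865 = 337.27 MJ/m^2

337.27 MJ/m^2


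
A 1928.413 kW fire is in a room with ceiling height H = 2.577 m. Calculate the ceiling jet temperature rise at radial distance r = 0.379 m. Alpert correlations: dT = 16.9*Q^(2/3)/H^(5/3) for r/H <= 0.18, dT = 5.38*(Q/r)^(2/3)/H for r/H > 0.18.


r/H = 0.379 / 2.577 = 0.14707
r/H <= 0.18, so dT = 16.9*Q^(2/3)/H^(5/3)
Q^(2/3) = 154.93
H^(5/3) = 4.8439
dT = 16.9 * 154.93 / 4.8439 = 540.54 K

540.54 K


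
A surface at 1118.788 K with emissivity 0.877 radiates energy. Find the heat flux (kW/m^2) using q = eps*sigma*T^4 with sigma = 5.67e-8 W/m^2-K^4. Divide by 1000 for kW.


T^4 = 1.5667e+12
q = 0.877 * 5.67e-8 * 1.5667e+12 / 1000 = 77.907 kW/m^2

77.907 kW/m^2


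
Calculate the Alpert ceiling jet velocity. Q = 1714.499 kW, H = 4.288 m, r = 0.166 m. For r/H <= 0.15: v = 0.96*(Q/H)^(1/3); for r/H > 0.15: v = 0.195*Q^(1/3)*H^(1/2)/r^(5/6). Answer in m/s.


r/H = 0.166 / 4.288 = 0.038713
r/H <= 0.15, so v = 0.96*(Q/H)^(1/3)
Q/H = 399.84
(Q/H)^(1/3) = 7.3671
v = 0.96 * 7.3671 = 7.0724 m/s

7.0724 m/s


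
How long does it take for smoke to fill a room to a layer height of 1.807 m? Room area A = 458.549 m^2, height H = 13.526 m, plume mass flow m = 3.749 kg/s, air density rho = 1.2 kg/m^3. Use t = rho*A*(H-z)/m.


H - z = 11.719 m
t = 1.2 * 458.549 * 11.719 / 3.749 = 1720.1 s

1720.1 s


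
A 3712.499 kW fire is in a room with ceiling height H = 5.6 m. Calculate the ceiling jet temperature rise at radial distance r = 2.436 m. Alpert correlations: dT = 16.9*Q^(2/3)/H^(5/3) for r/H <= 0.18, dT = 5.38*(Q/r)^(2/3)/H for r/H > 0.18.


r/H = 2.436 / 5.6 = 0.435
r/H > 0.18, so dT = 5.38*(Q/r)^(2/3)/H
Q/r = 1524.0
(Q/r)^(2/3) = 132.43
dT = 5.38 * 132.43 / 5.6 = 127.23 K

127.23 K


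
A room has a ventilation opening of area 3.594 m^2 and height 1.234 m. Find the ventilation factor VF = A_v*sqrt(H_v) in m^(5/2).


sqrt(H_v) = 1.1109
VF = 3.594 * 1.1109 = 3.9924 m^(5/2)

3.9924 m^(5/2)


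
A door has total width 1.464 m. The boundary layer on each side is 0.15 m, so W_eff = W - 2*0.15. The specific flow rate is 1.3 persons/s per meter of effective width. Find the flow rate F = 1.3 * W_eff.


W_eff = 1.464 - 0.30 = 1.164 m
F = 1.3 * 1.164 = 1.5132 persons/s

1.5132 persons/s


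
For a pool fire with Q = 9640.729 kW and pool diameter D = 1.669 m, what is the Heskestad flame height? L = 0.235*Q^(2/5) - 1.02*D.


Q^(2/5) = 39.232
0.235 * Q^(2/5) = 9.2196
1.02 * D = 1.7024
L = 7.5172 m

7.5172 m


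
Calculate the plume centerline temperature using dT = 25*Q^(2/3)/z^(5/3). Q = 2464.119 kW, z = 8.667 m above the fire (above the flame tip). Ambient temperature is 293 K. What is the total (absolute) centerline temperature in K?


Q^(2/3) = 182.43
z^(5/3) = 36.569
dT = 25 * 182.43 / 36.569 = 124.72 K
T = 293 + 124.72 = 417.72 K

417.72 K


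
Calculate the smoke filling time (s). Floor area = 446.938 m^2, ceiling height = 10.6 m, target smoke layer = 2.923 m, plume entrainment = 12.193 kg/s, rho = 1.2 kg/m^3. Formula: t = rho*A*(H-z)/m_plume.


H - z = 7.677 m
t = 1.2 * 446.938 * 7.677 / 12.193 = 337.68 s

337.68 s


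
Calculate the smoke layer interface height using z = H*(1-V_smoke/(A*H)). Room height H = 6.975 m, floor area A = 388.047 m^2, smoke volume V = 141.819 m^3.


V/(A*H) = 0.052397
1 - 0.052397 = 0.94760
z = 6.975 * 0.94760 = 6.6095 m

6.6095 m


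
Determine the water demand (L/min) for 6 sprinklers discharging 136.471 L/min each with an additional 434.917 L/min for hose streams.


Sprinkler demand = 6 * 136.471 = 818.826 L/min
Total = 818.826 + 434.917 = 1253.743 L/min

1253.743 L/min


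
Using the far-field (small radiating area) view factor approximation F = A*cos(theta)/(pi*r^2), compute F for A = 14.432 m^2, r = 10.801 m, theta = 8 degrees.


cos(8 deg) = 0.99027
pi*r^2 = 366.50
F = 14.432 * 0.99027 / 366.50 = 0.038994

0.038994


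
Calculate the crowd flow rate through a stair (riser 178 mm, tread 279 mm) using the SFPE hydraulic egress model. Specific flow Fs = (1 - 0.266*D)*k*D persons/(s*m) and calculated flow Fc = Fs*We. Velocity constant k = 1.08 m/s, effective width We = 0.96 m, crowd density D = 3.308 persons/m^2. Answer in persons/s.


1 - 0.266*D = 1 - 0.266*3.308 = 0.12007
Fs = 0.12007 * 1.08 * 3.308 = 0.42897 persons/(s*m)
Fc = 0.42897 * 0.96 = 0.41182 persons/s

0.41182 persons/s


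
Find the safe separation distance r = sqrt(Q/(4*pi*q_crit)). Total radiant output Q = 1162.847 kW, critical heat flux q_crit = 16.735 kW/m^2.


4*pi*q_crit = 210.30
Q/(4*pi*q_crit) = 5.5295
r = sqrt(5.5295) = 2.3515 m

2.3515 m


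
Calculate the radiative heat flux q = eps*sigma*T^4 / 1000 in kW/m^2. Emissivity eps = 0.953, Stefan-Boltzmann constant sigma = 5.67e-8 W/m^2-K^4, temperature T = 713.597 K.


T^4 = 2.5931e+11
q = 0.953 * 5.67e-8 * 2.5931e+11 / 1000 = 14.012 kW/m^2

14.012 kW/m^2


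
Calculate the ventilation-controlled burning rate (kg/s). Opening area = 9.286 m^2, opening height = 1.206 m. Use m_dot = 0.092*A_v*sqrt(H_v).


sqrt(H_v) = 1.0982
m_dot = 0.092 * 9.286 * 1.0982 = 0.93819 kg/s

0.93819 kg/s


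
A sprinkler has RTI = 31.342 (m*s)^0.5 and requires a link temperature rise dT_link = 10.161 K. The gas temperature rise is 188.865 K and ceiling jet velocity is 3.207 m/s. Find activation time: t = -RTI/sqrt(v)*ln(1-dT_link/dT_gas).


dT_link/dT_gas = 0.053800
ln(1 - 0.053800) = -0.055302
t = -31.342 / sqrt(3.207) * -0.055302 = 0.96787 s

0.96787 s


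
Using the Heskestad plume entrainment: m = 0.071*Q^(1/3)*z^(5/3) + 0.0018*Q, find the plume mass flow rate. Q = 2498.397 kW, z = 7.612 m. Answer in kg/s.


Q^(1/3) = 13.569
z^(5/3) = 29.455
First term = 0.071 * 13.569 * 29.455 = 28.378
Second term = 0.0018 * 2498.397 = 4.4971
m = 32.875 kg/s

32.875 kg/s


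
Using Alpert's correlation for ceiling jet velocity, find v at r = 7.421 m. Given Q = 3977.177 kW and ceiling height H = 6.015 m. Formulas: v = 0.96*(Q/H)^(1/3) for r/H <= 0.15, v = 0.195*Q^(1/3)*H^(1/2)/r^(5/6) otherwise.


r/H = 7.421 / 6.015 = 1.2337
r/H > 0.15, so v = 0.195*Q^(1/3)*H^(1/2)/r^(5/6)
Q^(1/3) = 15.844
H^(1/2) = 2.4525
r^(5/6) = 5.3136
v = 0.195 * 15.844 * 2.4525 / 5.3136 = 1.4260 m/s

1.4260 m/s


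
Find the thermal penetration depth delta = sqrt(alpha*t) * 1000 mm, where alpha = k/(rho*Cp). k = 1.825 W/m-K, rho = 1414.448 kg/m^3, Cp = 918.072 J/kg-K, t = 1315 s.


alpha = 1.825 / (1414.448 * 918.072) = 1.4054e-06 m^2/s
alpha * t = 0.0018481
delta = sqrt(0.0018481) * 1000 = 42.990 mm

42.990 mm


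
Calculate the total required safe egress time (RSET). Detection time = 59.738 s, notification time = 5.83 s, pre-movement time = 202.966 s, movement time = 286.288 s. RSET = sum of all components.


Total = 59.738 + 5.83 + 202.966 + 286.288 = 554.822 s

554.822 s


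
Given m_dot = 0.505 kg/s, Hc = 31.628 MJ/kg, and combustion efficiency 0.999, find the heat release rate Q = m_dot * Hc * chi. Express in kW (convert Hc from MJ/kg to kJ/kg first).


Hc = 31.628 MJ/kg = 31.628 * 1000 kJ/kg = 31628 kJ/kg
Q = 0.505 kg/s * 31628 kJ/kg * 0.999 = 15956 kW

15956 kW


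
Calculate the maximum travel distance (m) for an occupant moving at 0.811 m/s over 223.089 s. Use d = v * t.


d = 0.811 * 223.089 = 180.93 m

180.93 m


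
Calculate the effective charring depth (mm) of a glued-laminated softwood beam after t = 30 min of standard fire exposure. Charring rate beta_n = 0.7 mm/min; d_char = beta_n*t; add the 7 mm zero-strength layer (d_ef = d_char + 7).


d_char = 0.7 * 30 = 21 mm
d_ef = 21 + 1.0*7 = 28 mm

28 mm


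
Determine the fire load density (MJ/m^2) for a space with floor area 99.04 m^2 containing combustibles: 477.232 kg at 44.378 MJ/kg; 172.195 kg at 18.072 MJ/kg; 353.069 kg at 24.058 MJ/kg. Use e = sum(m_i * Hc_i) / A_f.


Total energy = 477.232*44.378 + 172.195*18.072 + 353.069*24.058
= 21178.60 + 3111.908 + 8494.134
= 32784.64 MJ
e = 32784.64 / 99.04 = 331.02 MJ/m^2

331.02 MJ/m^2


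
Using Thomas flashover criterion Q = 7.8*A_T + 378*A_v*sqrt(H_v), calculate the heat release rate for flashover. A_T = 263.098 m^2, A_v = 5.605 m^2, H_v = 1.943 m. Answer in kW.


7.8*A_T = 2052.2
sqrt(H_v) = 1.3939
378*A_v*sqrt(H_v) = 2953.3
Q = 2052.2 + 2953.3 = 5005.4 kW

5005.4 kW
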